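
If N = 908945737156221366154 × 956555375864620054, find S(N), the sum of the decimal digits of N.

160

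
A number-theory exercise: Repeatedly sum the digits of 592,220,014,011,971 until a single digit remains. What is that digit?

5+9+2+2+2+0+0+1+4+0+1+1+9+7+1 = 44
4+4 = 8

8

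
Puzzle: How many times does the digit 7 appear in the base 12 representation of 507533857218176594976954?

2

507533857218176594976954 in base 12 is B0475B8393634018650676.
The digit 7 appears 2 times.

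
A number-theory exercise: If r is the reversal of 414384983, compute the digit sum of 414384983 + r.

52

Reversal of 414384983 is 389483414; 414384983 + 389483414 = 803868397.
Digit sum of 803868397: 8+0+3+8+6+8+3+9+7 = 52.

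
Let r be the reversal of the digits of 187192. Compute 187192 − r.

-104589

Reverse of 187192 is 291781.
187192 − 291781 = -104589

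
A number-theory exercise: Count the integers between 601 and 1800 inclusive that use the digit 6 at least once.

389

The integers in [601, 1800] that use the digit 6 at least once: 601, 602, 603, 604, 605, 606, …, 1786, 1796.
389 qualify.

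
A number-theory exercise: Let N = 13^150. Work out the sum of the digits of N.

721

13^150 = 123453340530815451470995619872246159541747502936439120273982209794502470089921473302254057771904849444203707893266144028784240903003373883225650848840283895455448640249
Sum of its 168 digits: 721.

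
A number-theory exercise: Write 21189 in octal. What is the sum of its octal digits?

14

21189 in base 8 is 51305.
Digit sum: 5+1+3+0+5 = 14.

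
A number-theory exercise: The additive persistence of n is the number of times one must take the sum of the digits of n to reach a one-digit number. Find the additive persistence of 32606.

32606 → 17 → 8 (2 steps)

2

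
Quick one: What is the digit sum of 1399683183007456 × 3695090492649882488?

1399683183007456 × 3695090492649882488 = 5171956022252776220092996827830528
Sum of its 34 digits: 149.

149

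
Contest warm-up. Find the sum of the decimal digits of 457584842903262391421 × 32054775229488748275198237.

240

457584842903262391421 × 32054775229488748275198237 = 14667779287684995550534998642591002575463124777
Sum of its 47 digits: 240.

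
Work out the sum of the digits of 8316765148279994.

89

8+3+1+6+7+6+5+1+4+8+2+7+9+9+9+4 = 89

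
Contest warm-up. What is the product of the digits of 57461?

840

5×7×4×6×1 = 840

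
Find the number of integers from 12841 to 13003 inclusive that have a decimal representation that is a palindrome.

The integers in [12841, 13003] that have a decimal representation that is a palindrome: 12921.
1 qualifies.

1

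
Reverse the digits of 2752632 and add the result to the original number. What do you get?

Reverse of 2752632 is 2362572.
2752632 + 2362572 = 5115204

5115204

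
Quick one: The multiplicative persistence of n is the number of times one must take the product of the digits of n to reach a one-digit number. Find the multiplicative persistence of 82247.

82247 → 896 → 432 → 24 → 8 (4 steps)

4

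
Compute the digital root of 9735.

6

9+7+3+5 = 24
2+4 = 6
(Equivalently, 9735 mod 9 = 6.)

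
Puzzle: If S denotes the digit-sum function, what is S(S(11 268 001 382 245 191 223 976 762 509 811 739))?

6

First digit sum: 141.
1+4+1 = 6.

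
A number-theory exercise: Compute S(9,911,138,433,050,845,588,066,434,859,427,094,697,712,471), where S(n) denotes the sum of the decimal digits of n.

200

9+9+1+1+1+3+8+4+3+3+0+5+0+8+4+5+5+8+8+0+6+6+4+3+4+8+5+9+4+2+7+0+9+4+6+9+7+7+1+2+4+7+1 = 200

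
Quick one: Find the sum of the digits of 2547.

18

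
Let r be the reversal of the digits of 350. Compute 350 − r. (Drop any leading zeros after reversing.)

297

Reverse of 350 is 53.
350 − 53 = 297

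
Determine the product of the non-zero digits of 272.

28

2×7×2 = 28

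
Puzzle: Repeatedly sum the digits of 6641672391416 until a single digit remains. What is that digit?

6+6+4+1+6+7+2+3+9+1+4+1+6 = 56
5+6 = 11
1+1 = 2

2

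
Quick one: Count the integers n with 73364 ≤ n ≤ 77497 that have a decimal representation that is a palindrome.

41

The integers in [73364, 77497] that have a decimal representation that is a palindrome: 73437, 73537, 73637, 73737, 73837, 73937, …, 77377, 77477.
41 qualify.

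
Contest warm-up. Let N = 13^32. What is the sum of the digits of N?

13^32 = 442779263776840698304313192148785281
Sum of its 36 digits: 169.

169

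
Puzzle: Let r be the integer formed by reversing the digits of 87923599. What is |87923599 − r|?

Reverse of 87923599 is 99532978.
|87923599 − 99532978| = 11609379

11609379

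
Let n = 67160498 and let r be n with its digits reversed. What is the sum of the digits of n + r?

46

Reversal of 67160498 is 89406176; 67160498 + 89406176 = 156566674.
Digit sum of 156566674: 1+5+6+5+6+6+6+7+4 = 46.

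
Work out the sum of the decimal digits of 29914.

2+9+9+1+4 = 25

25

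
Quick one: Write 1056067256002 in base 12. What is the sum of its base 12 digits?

66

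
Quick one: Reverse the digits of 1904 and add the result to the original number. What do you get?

5995

Reverse of 1904 is 4091.
1904 + 4091 = 5995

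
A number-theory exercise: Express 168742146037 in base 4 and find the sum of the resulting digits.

168742146037 in base 4 is 2131021310030333311.
Digit sum: 2+1+3+1+0+2+1+3+1+0+0+3+0+3+3+3+3+1+1 = 31.

31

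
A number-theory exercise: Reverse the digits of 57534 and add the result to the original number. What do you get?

101109

Reverse of 57534 is 43575.
57534 + 43575 = 101109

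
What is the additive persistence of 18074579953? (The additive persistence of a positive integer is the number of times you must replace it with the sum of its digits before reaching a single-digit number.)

18074579953 → 58 → 13 → 4 (3 steps)

3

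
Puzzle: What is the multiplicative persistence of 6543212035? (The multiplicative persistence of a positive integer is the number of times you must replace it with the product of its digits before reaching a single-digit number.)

6543212035 → 0 (1 step)

1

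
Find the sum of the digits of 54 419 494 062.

5+4+4+1+9+4+9+4+0+6+2 = 48

48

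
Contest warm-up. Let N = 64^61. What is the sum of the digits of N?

505

64^61 = 150306725297525326584926758194517569752043683130132471725266622178061377607334940381676735896625196994043838464
Sum of its 111 digits: 505.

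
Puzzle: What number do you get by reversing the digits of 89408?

80498

Reversing 89408 gives 80498.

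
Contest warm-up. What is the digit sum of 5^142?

463

5^142 = 1793662034335765850782373866611092648038735285601940187849047403378932585837901569902896881103515625
Sum of its 100 digits: 463.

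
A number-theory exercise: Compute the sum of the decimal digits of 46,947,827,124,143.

62

4+6+9+4+7+8+2+7+1+2+4+1+4+3 = 62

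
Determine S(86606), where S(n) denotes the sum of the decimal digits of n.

8+6+6+0+6 = 26

26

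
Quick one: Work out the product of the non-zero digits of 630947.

6×3×9×4×7 = 4536

4536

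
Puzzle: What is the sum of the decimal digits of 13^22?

13^22 = 3211838877954855105157369
Sum of its 25 digits: 121.

121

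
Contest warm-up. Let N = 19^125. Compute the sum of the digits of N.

739

19^125 = 6985542176085217222851596560258580948420433440428974096385224930781994780974024536243893621456715550276088843210040689109537673913336015951278562374199998902499
Sum of its 160 digits: 739.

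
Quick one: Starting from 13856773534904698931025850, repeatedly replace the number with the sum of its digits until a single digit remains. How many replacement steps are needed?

2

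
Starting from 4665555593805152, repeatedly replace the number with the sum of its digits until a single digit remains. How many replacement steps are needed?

3

4665555593805152 → 74 → 11 → 2 (3 steps)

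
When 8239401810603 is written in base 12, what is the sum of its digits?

8239401810603 in base 12 is B10A26BB4123.
Digit sum: 11+1+0+10+2+6+11+11+4+1+2+3 = 62.

62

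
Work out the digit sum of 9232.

16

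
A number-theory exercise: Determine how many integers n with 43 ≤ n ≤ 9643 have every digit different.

The integers in [43, 9643] that have every digit different: 43, 45, 46, 47, 48, 49, …, 9642, 9643.
5099 qualify.

5099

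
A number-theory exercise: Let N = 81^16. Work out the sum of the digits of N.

81^16 = 3433683820292512484657849089281
Sum of its 31 digits: 144.

144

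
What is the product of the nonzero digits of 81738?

1344

8×1×7×3×8 = 1344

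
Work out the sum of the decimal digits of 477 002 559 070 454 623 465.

4+7+7+0+0+2+5+5+9+0+7+0+4+5+4+6+2+3+4+6+5 = 85

85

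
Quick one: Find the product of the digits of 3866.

864

3×8×6×6 = 864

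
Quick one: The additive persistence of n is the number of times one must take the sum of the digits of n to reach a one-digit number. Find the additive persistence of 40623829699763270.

40623829699763270 → 83 → 11 → 2 (3 steps)

3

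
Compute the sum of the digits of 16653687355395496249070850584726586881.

1+6+6+5+3+6+8+7+3+5+5+3+9+5+4+9+6+2+4+9+0+7+0+8+5+0+5+8+4+7+2+6+5+8+6+8+8+1 = 194

194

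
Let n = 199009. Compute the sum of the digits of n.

28

1+9+9+0+0+9 = 28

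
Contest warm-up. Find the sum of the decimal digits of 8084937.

39

8+0+8+4+9+3+7 = 39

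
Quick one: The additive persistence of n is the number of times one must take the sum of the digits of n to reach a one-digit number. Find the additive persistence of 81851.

2

81851 → 23 → 5 (2 steps)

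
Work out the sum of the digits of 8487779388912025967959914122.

8+4+8+7+7+7+9+3+8+8+9+1+2+0+2+5+9+6+7+9+5+9+9+1+4+1+2+2 = 152

152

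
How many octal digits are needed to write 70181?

6

70181 in base 8 is 211045, which has 6 digits.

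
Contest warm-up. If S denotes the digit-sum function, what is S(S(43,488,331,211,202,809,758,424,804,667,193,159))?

First digit sum: 148.
1+4+8 = 13.

13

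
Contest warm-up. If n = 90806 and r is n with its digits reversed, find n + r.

151615

Reverse of 90806 is 60809.
90806 + 60809 = 151615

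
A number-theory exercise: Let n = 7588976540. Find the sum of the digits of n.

59

7+5+8+8+9+7+6+5+4+0 = 59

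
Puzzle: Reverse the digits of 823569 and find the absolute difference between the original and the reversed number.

141759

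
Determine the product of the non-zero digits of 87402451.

8960

8×7×4×2×4×5×1 = 8960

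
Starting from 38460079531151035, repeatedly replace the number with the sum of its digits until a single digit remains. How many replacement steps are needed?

2

38460079531151035 → 61 → 7 (2 steps)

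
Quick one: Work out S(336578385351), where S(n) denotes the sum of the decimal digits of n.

3+3+6+5+7+8+3+8+5+3+5+1 = 57

57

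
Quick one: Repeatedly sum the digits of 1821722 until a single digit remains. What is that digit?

5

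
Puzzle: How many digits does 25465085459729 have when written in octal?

25465085459729 in base 8 is 562441527676421, which has 15 digits.

15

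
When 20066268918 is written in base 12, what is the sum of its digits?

20066268918 in base 12 is 3A801A0186.
Digit sum: 3+10+8+0+1+10+0+1+8+6 = 47.

47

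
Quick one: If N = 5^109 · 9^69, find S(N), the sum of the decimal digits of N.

5^109 · 9^69 = 10726637988527339601140669487828561078277032980861134891429241778399419843068513933761142500990912640630725594093064501066692173480987548828125
Sum of its 143 digits: 648.

648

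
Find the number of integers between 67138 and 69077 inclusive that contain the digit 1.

The integers in [67138, 69077] that contain the digit 1: 67138, 67139, 67140, 67141, 67142, 67143, …, 69061, 69071.
502 qualify.

502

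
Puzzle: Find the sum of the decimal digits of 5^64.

5^64 = 542101086242752217003726400434970855712890625
Sum of its 45 digits: 166.

166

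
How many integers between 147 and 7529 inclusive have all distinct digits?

The integers in [147, 7529] that have all distinct digits: 147, 148, 149, 150, 152, 153, …, 7528, 7529.
3944 qualify.

3944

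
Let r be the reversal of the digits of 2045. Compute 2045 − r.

-3357

Reverse of 2045 is 5402.
2045 − 5402 = -3357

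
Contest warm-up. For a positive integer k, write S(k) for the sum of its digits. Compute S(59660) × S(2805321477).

1014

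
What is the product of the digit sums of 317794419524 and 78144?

1344

S(317794419524) = 3+1+7+7+9+4+4+1+9+5+2+4 = 56.
S(78144) = 7+8+1+4+4 = 24.
56 · 24 = 1344.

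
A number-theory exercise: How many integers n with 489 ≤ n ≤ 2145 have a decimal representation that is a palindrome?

63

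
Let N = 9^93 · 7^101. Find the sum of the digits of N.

9^93 · 7^101 = 1257347779909767561300625094467852719050611889126162838850227460971617434801222038996755023581127657751589481897435240372730573233832180599325074451920889911897771924432203903
Sum of its 175 digits: 783.

783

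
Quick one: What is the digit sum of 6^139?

6^139 = 1455538855293683909943468057541273219249493462007805563681546219025502238736664135695356383311470317688324096
Sum of its 109 digits: 486.

486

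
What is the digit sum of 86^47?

86^47 = 8345016667793522429645234869881987367837815236370101589322687665733098364659273409910276096
Sum of its 91 digits: 443.

443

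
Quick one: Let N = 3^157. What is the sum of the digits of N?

3^157 = 809164816771822689786320611221860560835816670552324143733808294394923420563
Sum of its 75 digits: 324.

324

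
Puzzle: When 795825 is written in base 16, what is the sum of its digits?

30

795825 in base 16 is C24B1.
Digit sum: 12+2+4+11+1 = 30.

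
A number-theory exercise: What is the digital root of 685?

6+8+5 = 19
1+9 = 10
1+0 = 1
(Equivalently, 685 mod 9 = 1.)

1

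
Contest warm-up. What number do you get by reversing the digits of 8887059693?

Reversing 8887059693 gives 3969507888.

3969507888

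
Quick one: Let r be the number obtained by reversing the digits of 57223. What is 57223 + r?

89498

Reverse of 57223 is 32275.
57223 + 32275 = 89498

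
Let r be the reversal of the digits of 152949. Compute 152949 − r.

-796302

Reverse of 152949 is 949251.
152949 − 949251 = -796302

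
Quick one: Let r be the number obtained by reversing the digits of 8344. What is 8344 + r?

Reverse of 8344 is 4438.
8344 + 4438 = 12782

12782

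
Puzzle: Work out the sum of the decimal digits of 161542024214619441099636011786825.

1+6+1+5+4+2+0+2+4+2+1+4+6+1+9+4+4+1+0+9+9+6+3+6+0+1+1+7+8+6+8+2+5 = 128

128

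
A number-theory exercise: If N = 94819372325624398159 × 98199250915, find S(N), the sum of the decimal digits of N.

139

94819372325624398159 × 98199250915 = 9311191334606797358861505065485
Sum of its 31 digits: 139.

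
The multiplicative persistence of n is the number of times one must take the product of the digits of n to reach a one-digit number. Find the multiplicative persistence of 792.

792 → 126 → 12 → 2 (3 steps)

3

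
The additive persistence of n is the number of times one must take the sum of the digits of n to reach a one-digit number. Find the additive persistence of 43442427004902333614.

3

43442427004902333614 → 65 → 11 → 2 (3 steps)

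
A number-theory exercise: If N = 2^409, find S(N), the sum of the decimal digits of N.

2^409 = 1322111937580497197903830616065542079656809365928562438569297590548811582472622691650378420879430569695182424050046716608512
Sum of its 124 digits: 560.

560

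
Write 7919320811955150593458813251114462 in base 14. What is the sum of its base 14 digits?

184

7919320811955150593458813251114462 in base 14 is 481C988B542A40BD49190629429874.
Digit sum: 4+8+1+12+9+8+8+11+5+4+2+10+4+0+11+13+4+9+1+9+0+6+2+9+4+2+9+8+7+4 = 184.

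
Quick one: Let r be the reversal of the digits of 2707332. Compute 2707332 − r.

370260

Reverse of 2707332 is 2337072.
2707332 − 2337072 = 370260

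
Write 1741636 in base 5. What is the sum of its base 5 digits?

1741636 in base 5 is 421213021.
Digit sum: 4+2+1+2+1+3+0+2+1 = 16.

16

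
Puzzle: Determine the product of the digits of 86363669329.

8×6×3×6×3×6×6×9×3×2×9 = 45349632

45349632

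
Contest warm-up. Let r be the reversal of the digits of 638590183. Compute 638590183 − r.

257494347

Reverse of 638590183 is 381095836.
638590183 − 381095836 = 257494347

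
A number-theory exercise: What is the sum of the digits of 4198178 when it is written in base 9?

4198178 in base 9 is 7807732.
Digit sum: 7+8+0+7+7+3+2 = 34.

34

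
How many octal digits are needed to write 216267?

216267 in base 8 is 646313, which has 6 digits.

6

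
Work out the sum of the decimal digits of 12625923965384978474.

104

1+2+6+2+5+9+2+3+9+6+5+3+8+4+9+7+8+4+7+4 = 104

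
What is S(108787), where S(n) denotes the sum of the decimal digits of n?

1+0+8+7+8+7 = 31

31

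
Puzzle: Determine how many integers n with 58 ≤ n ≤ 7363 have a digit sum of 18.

The integers in [58, 7363] that have a digit sum of 18: 99, 189, 198, 279, 288, 297, …, 7353, 7362.
517 qualify.

517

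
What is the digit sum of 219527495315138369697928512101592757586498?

209

2+1+9+5+2+7+4+9+5+3+1+5+1+3+8+3+6+9+6+9+7+9+2+8+5+1+2+1+0+1+5+9+2+7+5+7+5+8+6+4+9+8 = 209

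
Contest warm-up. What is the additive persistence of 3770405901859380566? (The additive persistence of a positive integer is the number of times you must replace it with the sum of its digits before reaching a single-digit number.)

3770405901859380566 → 86 → 14 → 5 (3 steps)

3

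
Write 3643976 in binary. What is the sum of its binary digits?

11

3643976 in base 2 is 1101111001101001001000.
Digit sum: 1+1+0+1+1+1+1+0+0+1+1+0+1+0+0+1+0+0+1+0+0+0 = 11.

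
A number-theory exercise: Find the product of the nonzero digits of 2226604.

2×2×2×6×6×4 = 1152

1152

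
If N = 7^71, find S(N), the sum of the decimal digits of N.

265

7^71 = 1004525211269079039999221534496697502180541686174722466474743
Sum of its 61 digits: 265.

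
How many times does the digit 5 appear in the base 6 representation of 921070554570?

921070554570 in base 6 is 1543044534322230.
The digit 5 appears 2 times.

2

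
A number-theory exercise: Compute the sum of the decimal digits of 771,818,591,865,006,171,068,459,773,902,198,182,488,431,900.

207

7+7+1+8+1+8+5+9+1+8+6+5+0+0+6+1+7+1+0+6+8+4+5+9+7+7+3+9+0+2+1+9+8+1+8+2+4+8+8+4+3+1+9+0+0 = 207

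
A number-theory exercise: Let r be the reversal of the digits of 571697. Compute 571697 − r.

-224478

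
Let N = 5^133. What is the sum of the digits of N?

401

5^133 = 918354961579912115600575419704879435795832466228193376178712270530013483949005603790283203125
Sum of its 93 digits: 401.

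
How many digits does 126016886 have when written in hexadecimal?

7

126016886 in base 16 is 782DD76, which has 7 digits.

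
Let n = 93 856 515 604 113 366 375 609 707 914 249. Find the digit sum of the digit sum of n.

10

First digit sum: 145.
1+4+5 = 10.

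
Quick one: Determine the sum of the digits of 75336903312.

7+5+3+3+6+9+0+3+3+1+2 = 42

42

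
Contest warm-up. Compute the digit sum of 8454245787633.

66

8+4+5+4+2+4+5+7+8+7+6+3+3 = 66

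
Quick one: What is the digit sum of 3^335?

693

3^335 = 6848892208188538287483832805385295026551067207348700786053090333322124682953755796517397310844406703021418164138549568090016503923723098786081915834717151161707
Sum of its 160 digits: 693.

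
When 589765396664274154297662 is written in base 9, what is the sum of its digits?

589765396664274154297662 in base 9 is 7347867273846231854137723.
Digit sum: 7+3+4+7+8+6+7+2+7+3+8+4+6+2+3+1+8+5+4+1+3+7+7+2+3 = 118.

118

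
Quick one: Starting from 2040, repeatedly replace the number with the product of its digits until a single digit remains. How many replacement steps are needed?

1

2040 → 0 (1 step)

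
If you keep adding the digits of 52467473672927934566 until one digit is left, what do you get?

5+2+4+6+7+4+7+3+6+7+2+9+2+7+9+3+4+5+6+6 = 104
1+0+4 = 5

5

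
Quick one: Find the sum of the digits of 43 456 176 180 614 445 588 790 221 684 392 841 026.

164

4+3+4+5+6+1+7+6+1+8+0+6+1+4+4+4+5+5+8+8+7+9+0+2+2+1+6+8+4+3+9+2+8+4+1+0+2+6 = 164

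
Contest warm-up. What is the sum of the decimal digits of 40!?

40! = 815915283247897734345611269596115894272000000000
Sum of its 48 digits: 189.

189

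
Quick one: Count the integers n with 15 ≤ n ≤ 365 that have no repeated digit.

266

The integers in [15, 365] that have no repeated digit: 15, 16, 17, 18, 19, 20, …, 364, 365.
266 qualify.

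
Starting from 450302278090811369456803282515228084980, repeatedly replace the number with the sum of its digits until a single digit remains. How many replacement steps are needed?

3

450302278090811369456803282515228084980 → 158 → 14 → 5 (3 steps)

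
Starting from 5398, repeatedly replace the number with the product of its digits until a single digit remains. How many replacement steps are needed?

2

5398 → 1080 → 0 (2 steps)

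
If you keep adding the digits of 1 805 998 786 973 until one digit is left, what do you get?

1+8+0+5+9+9+8+7+8+6+9+7+3 = 80
8+0 = 8

8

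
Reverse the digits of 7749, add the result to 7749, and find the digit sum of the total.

Reversal of 7749 is 9477; 7749 + 9477 = 17226.
Digit sum of 17226: 1+7+2+2+6 = 18.

18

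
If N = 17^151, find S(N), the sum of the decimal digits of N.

17^151 = 627750587913620348268090553443567838127027230286753917528064566723168141200351214057503430482366332066015316410987469474881280782238055854711178375528302281207977023768167417690366277233
Sum of its 186 digits: 782.

782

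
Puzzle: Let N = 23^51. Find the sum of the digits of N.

341

23^51 = 2806206568815996453517295598842263495093850076703159313599472092894727
Sum of its 70 digits: 341.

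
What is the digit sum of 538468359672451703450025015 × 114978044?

538468359672451703450025015 × 114978044 = 61912038751026977547151927975770660
Sum of its 35 digits: 162.

162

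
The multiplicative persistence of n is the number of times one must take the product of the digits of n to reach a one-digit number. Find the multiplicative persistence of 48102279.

48102279 → 0 (1 step)

1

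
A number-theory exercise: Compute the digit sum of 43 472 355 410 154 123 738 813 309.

4+3+4+7+2+3+5+5+4+1+0+1+5+4+1+2+3+7+3+8+8+1+3+3+0+9 = 96

96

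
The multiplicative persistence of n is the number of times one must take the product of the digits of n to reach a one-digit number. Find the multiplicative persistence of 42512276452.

42512276452 → 268800 → 0 (2 steps)

2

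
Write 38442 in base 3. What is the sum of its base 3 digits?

12

38442 in base 3 is 1221201210.
Digit sum: 1+2+2+1+2+0+1+2+1+0 = 12.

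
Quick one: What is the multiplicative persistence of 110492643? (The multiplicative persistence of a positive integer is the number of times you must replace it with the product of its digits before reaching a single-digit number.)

1

110492643 → 0 (1 step)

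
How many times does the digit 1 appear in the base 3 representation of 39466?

39466 in base 3 is 2000010201.
The digit 1 appears 2 times.

2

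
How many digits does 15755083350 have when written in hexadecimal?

9

15755083350 in base 16 is 3AB137E56, which has 9 digits.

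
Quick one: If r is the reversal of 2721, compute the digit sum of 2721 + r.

24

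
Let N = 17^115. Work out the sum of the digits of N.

17^115 = 3174139126452491477809767749955937368915979086576633124110442678012160088092810378546949014518067356518184875148680494119834181490813332959793
Sum of its 142 digits: 665.

665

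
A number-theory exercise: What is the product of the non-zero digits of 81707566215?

705600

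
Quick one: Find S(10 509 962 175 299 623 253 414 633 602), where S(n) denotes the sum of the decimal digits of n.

115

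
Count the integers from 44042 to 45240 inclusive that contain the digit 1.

389

The integers in [44042, 45240] that contain the digit 1: 44051, 44061, 44071, 44081, 44091, 44100, …, 45221, 45231.
389 qualify.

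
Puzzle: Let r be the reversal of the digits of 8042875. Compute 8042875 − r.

Reverse of 8042875 is 5782408.
8042875 − 5782408 = 2260467

2260467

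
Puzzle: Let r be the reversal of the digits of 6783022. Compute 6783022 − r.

4579146

Reverse of 6783022 is 2203876.
6783022 − 2203876 = 4579146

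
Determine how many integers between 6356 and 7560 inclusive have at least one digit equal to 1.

309

The integers in [6356, 7560] that have at least one digit equal to 1: 6361, 6371, 6381, 6391, 6401, 6410, …, 7541, 7551.
309 qualify.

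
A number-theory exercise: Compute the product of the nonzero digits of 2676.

504

2×6×7×6 = 504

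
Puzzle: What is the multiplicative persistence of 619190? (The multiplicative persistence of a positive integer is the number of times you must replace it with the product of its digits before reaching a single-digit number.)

1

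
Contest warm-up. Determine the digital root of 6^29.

The digital root of n equals n mod 9 (or 9 when 9 | n), so we need 6^29 mod 9.
6^29 ≡ 0 (mod 9), so the digital root is 9.

9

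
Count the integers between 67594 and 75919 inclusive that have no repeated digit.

The integers in [67594, 75919] that have no repeated digit: 67594, 67598, 67801, 67802, 67803, 67804, …, 75916, 75918.
2744 qualify.

2744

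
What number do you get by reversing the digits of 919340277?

Reversing 919340277 gives 772043919.

772043919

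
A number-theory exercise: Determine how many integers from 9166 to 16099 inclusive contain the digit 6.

The integers in [9166, 16099] that contain the digit 6: 9166, 9167, 9168, 9169, 9176, 9186, …, 16098, 16099.
1966 qualify.

1966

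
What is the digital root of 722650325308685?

8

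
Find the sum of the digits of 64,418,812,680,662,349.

78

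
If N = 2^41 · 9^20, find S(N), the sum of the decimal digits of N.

2^41 · 9^20 = 26734989077687468135677691953152
Sum of its 32 digits: 171.

171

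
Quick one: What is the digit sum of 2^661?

2^661 = 9568131466127621947163770315237577352582483950433331955534014747297500715462012198465648064079848065788579276806882658480425438483841942548911565191978080929321047135323978360596199778018349602045952
Sum of its 199 digits: 920.

920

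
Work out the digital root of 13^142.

The digital root of n equals n mod 9 (or 9 when 9 | n), so we need 13^142 mod 9.
13^142 ≡ 4 (mod 9), so the digital root is 4.

4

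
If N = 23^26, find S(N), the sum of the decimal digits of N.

178

23^26 = 254052654154149545721997685422868689
Sum of its 36 digits: 178.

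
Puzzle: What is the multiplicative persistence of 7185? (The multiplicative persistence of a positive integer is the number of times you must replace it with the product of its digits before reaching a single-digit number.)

2

7185 → 280 → 0 (2 steps)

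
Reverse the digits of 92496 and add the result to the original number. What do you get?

Reverse of 92496 is 69429.
92496 + 69429 = 161925

161925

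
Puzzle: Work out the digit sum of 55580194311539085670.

85

5+5+5+8+0+1+9+4+3+1+1+5+3+9+0+8+5+6+7+0 = 85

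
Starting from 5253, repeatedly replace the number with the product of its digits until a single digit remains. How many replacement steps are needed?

5253 → 150 → 0 (2 steps)

2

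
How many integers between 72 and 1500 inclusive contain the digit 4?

431

The integers in [72, 1500] that contain the digit 4: 74, 84, 94, 104, 114, 124, …, 1498, 1499.
431 qualify.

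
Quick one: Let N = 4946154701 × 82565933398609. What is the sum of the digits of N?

110

4946154701 × 82565933398609 = 408383879621982812210909
Sum of its 24 digits: 110.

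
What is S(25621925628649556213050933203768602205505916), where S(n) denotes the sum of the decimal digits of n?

2+5+6+2+1+9+2+5+6+2+8+6+4+9+5+5+6+2+1+3+0+5+0+9+3+3+2+0+3+7+6+8+6+0+2+2+0+5+5+0+5+9+1+6 = 176

176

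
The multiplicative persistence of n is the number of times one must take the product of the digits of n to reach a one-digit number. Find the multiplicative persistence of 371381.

2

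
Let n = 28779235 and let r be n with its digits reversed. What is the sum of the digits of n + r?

Reversal of 28779235 is 53297782; 28779235 + 53297782 = 82077017.
Digit sum of 82077017: 8+2+0+7+7+0+1+7 = 32.

32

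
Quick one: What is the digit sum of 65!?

351

65! = 8247650592082470666723170306785496252186258551345437492922123134388955774976000000000000000
Sum of its 91 digits: 351.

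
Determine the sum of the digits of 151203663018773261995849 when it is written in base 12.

91

151203663018773261995849 in base 12 is 3353449063448185942321.
Digit sum: 3+3+5+3+4+4+9+0+6+3+4+4+8+1+8+5+9+4+2+3+2+1 = 91.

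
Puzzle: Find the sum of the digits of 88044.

8+8+0+4+4 = 24

24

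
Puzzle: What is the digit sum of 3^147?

270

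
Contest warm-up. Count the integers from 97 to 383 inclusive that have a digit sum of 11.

28

The integers in [97, 383] that have a digit sum of 11: 119, 128, 137, 146, 155, 164, …, 371, 380.
28 qualify.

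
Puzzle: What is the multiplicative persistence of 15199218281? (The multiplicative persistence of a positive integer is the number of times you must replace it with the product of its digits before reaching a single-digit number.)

15199218281 → 103680 → 0 (2 steps)

2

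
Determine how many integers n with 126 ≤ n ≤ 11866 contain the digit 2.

The integers in [126, 11866] that contain the digit 2: 126, 127, 128, 129, 132, 142, …, 11852, 11862.
3932 qualify.

3932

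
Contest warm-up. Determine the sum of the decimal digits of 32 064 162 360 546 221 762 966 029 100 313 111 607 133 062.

139

3+2+0+6+4+1+6+2+3+6+0+5+4+6+2+2+1+7+6+2+9+6+6+0+2+9+1+0+0+3+1+3+1+1+1+6+0+7+1+3+3+0+6+2 = 139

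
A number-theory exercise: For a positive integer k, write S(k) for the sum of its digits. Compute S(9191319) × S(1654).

S(9191319) = 9+1+9+1+3+1+9 = 33.
S(1654) = 1+6+5+4 = 16.
33 · 16 = 528.

528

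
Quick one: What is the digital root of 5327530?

7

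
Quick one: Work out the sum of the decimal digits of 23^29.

23^29 = 3091058643093537522799545838540043339063
Sum of its 40 digits: 173.

173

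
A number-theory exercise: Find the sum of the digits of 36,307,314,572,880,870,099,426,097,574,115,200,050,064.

158

3+6+3+0+7+3+1+4+5+7+2+8+8+0+8+7+0+0+9+9+4+2+6+0+9+7+5+7+4+1+1+5+2+0+0+0+5+0+0+6+4 = 158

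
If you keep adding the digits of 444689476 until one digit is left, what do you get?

4+4+4+6+8+9+4+7+6 = 52
5+2 = 7

7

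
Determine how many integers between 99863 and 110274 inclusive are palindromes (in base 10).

13

The integers in [99863, 110274] that are palindromes (in base 10): 99899, 99999, 100001, 101101, 102201, 103301, …, 109901, 110011.
13 qualify.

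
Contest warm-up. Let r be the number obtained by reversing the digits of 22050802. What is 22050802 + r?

Reverse of 22050802 is 20805022.
22050802 + 20805022 = 42855824

42855824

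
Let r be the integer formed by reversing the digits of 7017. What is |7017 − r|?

Reverse of 7017 is 7107.
|7017 − 7107| = 90

90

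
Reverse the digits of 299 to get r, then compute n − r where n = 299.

Reverse of 299 is 992.
299 − 992 = -693

-693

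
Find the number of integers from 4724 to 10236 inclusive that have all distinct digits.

The integers in [4724, 10236] that have all distinct digits: 4725, 4726, 4728, 4729, 4730, 4731, …, 10235, 10236.
2674 qualify.

2674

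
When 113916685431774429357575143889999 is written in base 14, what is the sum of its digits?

182

113916685431774429357575143889999 in base 14 is CCB79A30C5B031534335499AC51D.
Digit sum: 12+12+11+7+9+10+3+0+12+5+11+0+3+1+5+3+4+3+3+5+4+9+9+10+12+5+1+13 = 182.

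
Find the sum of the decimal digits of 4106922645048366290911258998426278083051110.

177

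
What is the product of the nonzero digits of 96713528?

90720

9×6×7×1×3×5×2×8 = 90720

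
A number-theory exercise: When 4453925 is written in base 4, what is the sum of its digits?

4453925 in base 4 is 100333120211.
Digit sum: 1+0+0+3+3+3+1+2+0+2+1+1 = 17.

17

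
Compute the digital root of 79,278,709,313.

2

7+9+2+7+8+7+0+9+3+1+3 = 56
5+6 = 11
1+1 = 2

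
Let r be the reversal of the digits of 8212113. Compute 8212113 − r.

Reverse of 8212113 is 3112128.
8212113 − 3112128 = 5099985

5099985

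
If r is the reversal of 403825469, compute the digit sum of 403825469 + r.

46

Reversal of 403825469 is 964528304; 403825469 + 964528304 = 1368353773.
Digit sum of 1368353773: 1+3+6+8+3+5+3+7+7+3 = 46.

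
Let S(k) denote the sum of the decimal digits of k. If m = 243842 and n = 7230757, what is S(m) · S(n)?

S(243842) = 2+4+3+8+4+2 = 23.
S(7230757) = 7+2+3+0+7+5+7 = 31.
23 · 31 = 713.

713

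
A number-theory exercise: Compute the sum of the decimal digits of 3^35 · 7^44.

3^35 · 7^44 = 764817252081942321813321495256861775497794960588864507
Sum of its 54 digits: 261.

261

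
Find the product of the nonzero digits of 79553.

7×9×5×5×3 = 4725

4725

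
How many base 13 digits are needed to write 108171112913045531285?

18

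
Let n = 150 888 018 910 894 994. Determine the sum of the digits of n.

92

1+5+0+8+8+8+0+1+8+9+1+0+8+9+4+9+9+4 = 92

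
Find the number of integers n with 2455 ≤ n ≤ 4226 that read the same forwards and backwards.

18

The integers in [2455, 4226] that read the same forwards and backwards: 2552, 2662, 2772, 2882, 2992, 3003, …, 4114, 4224.
18 qualify.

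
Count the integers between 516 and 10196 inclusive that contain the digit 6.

The integers in [516, 10196] that contain the digit 6: 516, 526, 536, 546, 556, 560, …, 10186, 10196.
3381 qualify.

3381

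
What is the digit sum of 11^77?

11^77 = 153899339938802847342210814700727379821510132674077624739758935683724239067693371
Sum of its 81 digits: 374.

374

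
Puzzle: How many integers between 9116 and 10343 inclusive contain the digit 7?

312

The integers in [9116, 10343] that contain the digit 7: 9117, 9127, 9137, 9147, 9157, 9167, …, 10327, 10337.
312 qualify.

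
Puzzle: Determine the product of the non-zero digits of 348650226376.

3×4×8×6×5×2×2×6×3×7×6 = 8709120

8709120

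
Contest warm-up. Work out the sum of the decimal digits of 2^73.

110

2^73 = 9444732965739290427392
Sum of its 22 digits: 110.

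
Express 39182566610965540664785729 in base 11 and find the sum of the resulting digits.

39182566610965540664785729 in base 11 is 3A8384301A5A75248253828AA.
Digit sum: 3+10+8+3+8+4+3+0+1+10+5+10+7+5+2+4+8+2+5+3+8+2+8+10+10 = 139.

139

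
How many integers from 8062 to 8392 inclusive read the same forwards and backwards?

The integers in [8062, 8392] that read the same forwards and backwards: 8118, 8228, 8338.
3 qualify.

3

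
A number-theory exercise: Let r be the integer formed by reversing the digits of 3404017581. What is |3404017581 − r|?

1546913538

Reverse of 3404017581 is 1857104043.
|3404017581 − 1857104043| = 1546913538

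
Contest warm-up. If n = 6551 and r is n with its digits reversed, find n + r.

8107

Reverse of 6551 is 1556.
6551 + 1556 = 8107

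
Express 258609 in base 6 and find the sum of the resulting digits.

19

258609 in base 6 is 5313133.
Digit sum: 5+3+1+3+1+3+3 = 19.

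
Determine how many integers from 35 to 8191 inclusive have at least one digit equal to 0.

2193

The integers in [35, 8191] that have at least one digit equal to 0: 40, 50, 60, 70, 80, 90, …, 8180, 8190.
2193 qualify.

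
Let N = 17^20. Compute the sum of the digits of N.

17^20 = 4064231406647572522401601
Sum of its 25 digits: 82.

82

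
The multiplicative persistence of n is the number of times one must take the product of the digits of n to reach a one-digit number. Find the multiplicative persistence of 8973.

8973 → 1512 → 10 → 0 (3 steps)

3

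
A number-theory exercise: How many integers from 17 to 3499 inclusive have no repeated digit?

1955

The integers in [17, 3499] that have no repeated digit: 17, 18, 19, 20, 21, 23, …, 3497, 3498.
1955 qualify.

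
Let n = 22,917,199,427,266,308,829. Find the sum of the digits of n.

97

2+2+9+1+7+1+9+9+4+2+7+2+6+6+3+0+8+8+2+9 = 97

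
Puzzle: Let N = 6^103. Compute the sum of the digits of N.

306

6^103 = 141116822676015315716885097706140489236023041462158252253303544735811382559113216
Sum of its 81 digits: 306.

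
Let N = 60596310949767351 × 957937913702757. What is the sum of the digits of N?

60596310949767351 × 957937913702757 = 58047503689303665746604117286707
Sum of its 32 digits: 144.

144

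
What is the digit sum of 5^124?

382

5^124 = 470197740328915003187494614888898271127466222708835008603500682511366903781890869140625
Sum of its 87 digits: 382.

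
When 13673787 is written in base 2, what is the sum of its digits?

13673787 in base 2 is 110100001010010100111011.
Digit sum: 1+1+0+1+0+0+0+0+1+0+1+0+0+1+0+1+0+0+1+1+1+0+1+1 = 12.

12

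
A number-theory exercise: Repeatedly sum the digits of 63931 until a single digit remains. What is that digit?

4

6+3+9+3+1 = 22
2+2 = 4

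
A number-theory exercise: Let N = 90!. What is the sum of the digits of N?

585

90! = 1485715964481761497309522733620825737885569961284688766942216863704985393094065876545992131370884059645617234469978112000000000000000000000
Sum of its 139 digits: 585.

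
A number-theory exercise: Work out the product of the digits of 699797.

6×9×9×7×9×7 = 214326

214326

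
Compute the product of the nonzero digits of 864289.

8×6×4×2×8×9 = 27648

27648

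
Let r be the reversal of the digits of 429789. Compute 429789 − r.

Reverse of 429789 is 987924.
429789 − 987924 = -558135

-558135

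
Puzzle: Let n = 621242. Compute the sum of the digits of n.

17

6+2+1+2+4+2 = 17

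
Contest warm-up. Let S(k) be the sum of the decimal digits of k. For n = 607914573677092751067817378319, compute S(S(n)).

First digit sum: 146.
1+4+6 = 11.

11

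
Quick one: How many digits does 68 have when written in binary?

68 in base 2 is 1000100, which has 7 digits.

7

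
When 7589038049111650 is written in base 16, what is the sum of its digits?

7589038049111650 in base 16 is 1AF6309D1AAE62.
Digit sum: 1+10+15+6+3+0+9+13+1+10+10+14+6+2 = 100.

100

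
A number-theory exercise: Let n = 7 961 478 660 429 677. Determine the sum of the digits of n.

89

7+9+6+1+4+7+8+6+6+0+4+2+9+6+7+7 = 89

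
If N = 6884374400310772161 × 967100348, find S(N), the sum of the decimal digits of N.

6884374400310772161 × 967100348 = 6657880878302839065051812028
Sum of its 28 digits: 126.

126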